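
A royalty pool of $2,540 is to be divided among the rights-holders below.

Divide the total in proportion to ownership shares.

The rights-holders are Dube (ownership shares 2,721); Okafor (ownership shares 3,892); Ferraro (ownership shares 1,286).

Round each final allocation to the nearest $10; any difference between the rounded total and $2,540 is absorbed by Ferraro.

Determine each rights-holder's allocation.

Dube: $870; Okafor: $1,250; Ferraro: $420

Combined ownership shares = 7,899.
Unrounded shares: Dube 2,721/7,899 × $2,540 = 874.96; Okafor 3,892/7,899 × $2,540 = 1,251.51; Ferraro 1,286/7,899 × $2,540 = 413.53.
Rounded to nearest $10: Dube $870; Okafor $1,250; Ferraro $410. Sum = $2,530.
Difference $2,540 − $2,530 = +$10 applied to Ferraro: Ferraro becomes $420.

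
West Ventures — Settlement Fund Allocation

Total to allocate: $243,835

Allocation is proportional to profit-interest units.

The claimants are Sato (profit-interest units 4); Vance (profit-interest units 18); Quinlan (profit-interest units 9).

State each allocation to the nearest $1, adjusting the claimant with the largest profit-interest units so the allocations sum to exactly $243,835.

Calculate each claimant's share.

Profit-interest units total: 31.
Raw shares: Sato 4/31 × $243,835 = 31,462.58; Vance 18/31 × $243,835 = 141,581.61; Quinlan 9/31 × $243,835 = 70,790.81.
After rounding ($1): Sato $31,463; Vance $141,582; Quinlan $70,791. Sum = $243,836.
Difference $243,835 − $243,836 = −$1 applied to largest profit-interest units (Vance): Vance becomes $141,581.

Sato: $31,463 | Vance: $141,581 | Quinlan: $70,791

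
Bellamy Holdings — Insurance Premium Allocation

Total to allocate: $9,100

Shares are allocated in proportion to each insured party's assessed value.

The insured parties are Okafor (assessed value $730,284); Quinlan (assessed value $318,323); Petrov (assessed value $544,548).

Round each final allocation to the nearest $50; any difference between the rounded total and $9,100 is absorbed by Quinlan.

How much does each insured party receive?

Okafor: $4,150 · Quinlan: $1,850 · Petrov: $3,100

Total assessed value = 1,593,155.
Raw shares: Okafor 730,284/1,593,155 × $9,100 = 4,171.34; Quinlan 318,323/1,593,155 × $9,100 = 1,818.24; Petrov 544,548/1,593,155 × $9,100 = 3,110.42.
At nearest $50: Okafor $4,150; Quinlan $1,800; Petrov $3,100. Sum = $9,050.
Difference $9,100 − $9,050 = +$50 applied to Quinlan: Quinlan becomes $1,850.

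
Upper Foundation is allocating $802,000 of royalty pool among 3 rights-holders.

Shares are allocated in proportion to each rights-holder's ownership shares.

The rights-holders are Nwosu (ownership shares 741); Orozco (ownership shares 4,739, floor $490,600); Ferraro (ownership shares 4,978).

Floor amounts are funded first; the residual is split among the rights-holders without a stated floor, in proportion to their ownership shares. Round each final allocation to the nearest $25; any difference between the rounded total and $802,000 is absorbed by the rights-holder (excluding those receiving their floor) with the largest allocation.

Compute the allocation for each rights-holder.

Nwosu: $40,350; Orozco: $490,600; Ferraro: $271,050

Fund the minimums — Orozco $490,600. Remaining pool $311,400.
Remaining pool split over remaining ownership shares 5,719: Nwosu 40,347.51 → $40,350; Ferraro 271,052.49 → $271,050.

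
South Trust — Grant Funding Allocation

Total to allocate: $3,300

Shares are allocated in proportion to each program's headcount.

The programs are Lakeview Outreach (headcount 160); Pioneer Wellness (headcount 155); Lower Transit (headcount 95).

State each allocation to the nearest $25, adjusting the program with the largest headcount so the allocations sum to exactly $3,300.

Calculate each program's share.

Lakeview Outreach: $1,275 | Pioneer Wellness: $1,250 | Lower Transit: $775

Combined headcount = 410.
Raw shares: Lakeview Outreach 160/410 × $3,300 = 1,287.80; Pioneer Wellness 155/410 × $3,300 = 1,247.56; Lower Transit 95/410 × $3,300 = 764.63.
At nearest $25: Lakeview Outreach $1,300; Pioneer Wellness $1,250; Lower Transit $775. Sum = $3,325.
Difference $3,300 − $3,325 = −$25 applied to largest headcount (Lakeview Outreach): Lakeview Outreach becomes $1,275.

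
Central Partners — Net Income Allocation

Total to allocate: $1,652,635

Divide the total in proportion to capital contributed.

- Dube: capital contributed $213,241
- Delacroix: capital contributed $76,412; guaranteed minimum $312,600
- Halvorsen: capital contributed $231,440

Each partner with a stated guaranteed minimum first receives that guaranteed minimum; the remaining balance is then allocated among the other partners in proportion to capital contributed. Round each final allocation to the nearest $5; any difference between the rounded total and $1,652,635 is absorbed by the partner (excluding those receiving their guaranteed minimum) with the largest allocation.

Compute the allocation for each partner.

Dube: $642,595 | Delacroix: $312,600 | Halvorsen: $697,440

Guaranteed amounts: Delacroix $312,600. Residual $1,340,035.
Residual split over remaining capital contributed 444,681: Dube 642,596.39 → $642,595; Halvorsen 697,438.61 → $697,440.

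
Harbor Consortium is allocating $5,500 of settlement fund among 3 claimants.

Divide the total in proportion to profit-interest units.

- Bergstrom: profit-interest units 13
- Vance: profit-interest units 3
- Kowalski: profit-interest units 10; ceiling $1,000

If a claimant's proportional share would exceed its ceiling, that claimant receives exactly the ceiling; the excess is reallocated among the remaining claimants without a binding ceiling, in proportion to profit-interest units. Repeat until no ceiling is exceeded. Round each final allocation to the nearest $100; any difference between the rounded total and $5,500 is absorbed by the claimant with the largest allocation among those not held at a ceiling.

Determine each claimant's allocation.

Profit-interest units total: 26.
Pro-rata shares before constraints: Bergstrom 2,750.00; Vance 634.62; Kowalski 2,115.38.
Held at cap: Kowalski ($1,000); remaining pool $4,500 reallocated over remaining profit-interest units 16.
Shares after redistribution: Bergstrom 3,656.25 → $3,700; Vance 843.75 → $800.

Bergstrom: $3,700 · Vance: $800 · Kowalski: $1,000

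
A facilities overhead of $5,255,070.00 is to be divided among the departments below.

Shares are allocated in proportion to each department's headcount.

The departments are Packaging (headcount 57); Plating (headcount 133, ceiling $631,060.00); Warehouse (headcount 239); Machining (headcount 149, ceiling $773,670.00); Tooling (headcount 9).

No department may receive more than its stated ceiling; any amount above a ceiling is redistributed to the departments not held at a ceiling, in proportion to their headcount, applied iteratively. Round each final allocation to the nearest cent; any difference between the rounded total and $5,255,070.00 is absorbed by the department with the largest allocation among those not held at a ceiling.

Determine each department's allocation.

Packaging: $719,571.74; Plating: $631,060.00; Warehouse: $3,017,151.67; Machining: $773,670.00; Tooling: $113,616.59

Sum of headcount: 587.
Pro-rata shares before constraints: Packaging 510,287.8876; Plating 1,190,671.7376; Warehouse 2,139,628.1601; Machining 1,333,910.4429; Tooling 80,571.7717.
Held at cap: Plating ($631,060.00), Machining ($773,670.00); balance $3,850,340.00 reallocated over remaining headcount 305.
Remaining shares: Packaging 719,571.7377 → $719,571.74; Warehouse 3,017,151.6721 → $3,017,151.67; Tooling 113,616.5902 → $113,616.59.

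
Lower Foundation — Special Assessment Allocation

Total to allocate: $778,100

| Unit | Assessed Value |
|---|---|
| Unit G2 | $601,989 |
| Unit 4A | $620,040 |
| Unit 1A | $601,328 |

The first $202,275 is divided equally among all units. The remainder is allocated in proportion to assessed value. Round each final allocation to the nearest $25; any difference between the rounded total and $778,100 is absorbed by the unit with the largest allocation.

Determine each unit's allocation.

Unit G2: $257,525 | Unit 4A: $263,250 | Unit 1A: $257,325

$202,275 shared equally gives $67,425 per unit.
Remainder $575,825 by assessed value (total 1,823,357): Unit G2 190,111.05 → $190,100; Unit 4A 195,811.64 → $195,800; Unit 1A 189,902.30 → $189,900.
Rounding difference +$25 on remainder applied to Unit 4A.
Totals: Unit G2 $67,425 + $190,100 = $257,525; Unit 4A $67,425 + $195,825 = $263,250; Unit 1A $67,425 + $189,900 = $257,325.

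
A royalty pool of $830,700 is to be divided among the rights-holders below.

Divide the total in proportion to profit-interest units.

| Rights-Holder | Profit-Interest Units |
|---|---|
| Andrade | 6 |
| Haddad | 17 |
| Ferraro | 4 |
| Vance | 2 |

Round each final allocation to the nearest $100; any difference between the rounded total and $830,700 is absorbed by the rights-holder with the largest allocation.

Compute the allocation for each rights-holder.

Profit-interest units total: 29.
Proportional shares: Andrade 6/29 × $830,700 = 171,868.97; Haddad 17/29 × $830,700 = 486,962.07; Ferraro 4/29 × $830,700 = 114,579.31; Vance 2/29 × $830,700 = 57,289.66.
At nearest $100: Andrade $171,900; Haddad $487,000; Ferraro $114,600; Vance $57,300. Sum = $830,800.
Difference $830,700 − $830,800 = −$100 applied to largest allocation (Haddad): Haddad becomes $486,900.

Andrade: $171,900 · Haddad: $486,900 · Ferraro: $114,600 · Vance: $57,300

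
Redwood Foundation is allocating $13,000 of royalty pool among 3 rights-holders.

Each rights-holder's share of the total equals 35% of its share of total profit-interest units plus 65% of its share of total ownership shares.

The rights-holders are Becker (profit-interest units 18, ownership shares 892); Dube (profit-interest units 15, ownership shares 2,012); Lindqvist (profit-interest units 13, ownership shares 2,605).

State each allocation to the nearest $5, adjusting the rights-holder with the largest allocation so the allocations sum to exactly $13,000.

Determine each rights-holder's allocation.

Becker: $3,150 | Dube: $4,570 | Lindqvist: $5,280

Profit-interest units total 46; ownership shares total 5,509.
Blended shares (35% profit-interest units + 65% ownership shares): Becker 0.2422; Dube 0.3515; Lindqvist 0.4063.
Pro-rata amounts: Becker 3,148.63; Dube 4,569.81; Lindqvist 5,281.56.
After rounding ($5): Becker $3,150; Dube $4,570; Lindqvist $5,280. Sum = $13,000.
Sum already equals the total — no adjustment.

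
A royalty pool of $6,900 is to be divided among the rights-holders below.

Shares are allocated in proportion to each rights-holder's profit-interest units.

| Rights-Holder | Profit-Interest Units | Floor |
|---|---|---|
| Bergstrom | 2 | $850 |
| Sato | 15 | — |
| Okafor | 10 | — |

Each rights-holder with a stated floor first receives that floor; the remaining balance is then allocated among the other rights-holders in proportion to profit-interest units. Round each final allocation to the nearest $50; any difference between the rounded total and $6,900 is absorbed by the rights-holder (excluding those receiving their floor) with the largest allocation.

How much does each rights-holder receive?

Guaranteed amounts: Bergstrom $850. Residual $6,050.
Residual split over remaining profit-interest units 25: Sato 3,630.00 → $3,650; Okafor 2,420.00 → $2,400.

Bergstrom: $850 | Sato: $3,650 | Okafor: $2,400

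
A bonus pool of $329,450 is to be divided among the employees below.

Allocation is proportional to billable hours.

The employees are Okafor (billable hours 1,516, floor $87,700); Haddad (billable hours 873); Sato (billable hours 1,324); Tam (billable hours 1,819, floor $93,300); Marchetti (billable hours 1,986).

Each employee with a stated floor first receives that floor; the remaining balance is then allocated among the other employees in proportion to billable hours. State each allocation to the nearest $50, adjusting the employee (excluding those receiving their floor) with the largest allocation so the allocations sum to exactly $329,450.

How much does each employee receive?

Okafor: $87,700 · Haddad: $31,000 · Sato: $47,000 · Tam: $93,300 · Marchetti: $70,450

Minimums first: Okafor $87,700; Tam $93,300. Remaining pool $148,450.
Remaining pool split over remaining billable hours 4,183: Haddad 30,981.80 → $31,000; Sato 46,987.28 → $47,000; Marchetti 70,480.92 → $70,500.
Rounding difference −$50 applied to Marchetti → $70,450.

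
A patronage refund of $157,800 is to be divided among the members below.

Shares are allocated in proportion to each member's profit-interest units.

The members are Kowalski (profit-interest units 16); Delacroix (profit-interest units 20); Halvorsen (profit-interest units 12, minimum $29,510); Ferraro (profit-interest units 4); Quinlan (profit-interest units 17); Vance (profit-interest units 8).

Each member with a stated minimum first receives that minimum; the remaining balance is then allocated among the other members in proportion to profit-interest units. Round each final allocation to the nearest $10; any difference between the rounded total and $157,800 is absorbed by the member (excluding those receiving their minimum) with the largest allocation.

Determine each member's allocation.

Kowalski: $31,580; Delacroix: $39,480; Halvorsen: $29,510; Ferraro: $7,890; Quinlan: $33,550; Vance: $15,790

Fund the minimums — Halvorsen $29,510. Remaining pool $128,290.
Remaining pool split over remaining profit-interest units 65: Kowalski 31,579.08 → $31,580; Delacroix 39,473.85 → $39,470; Ferraro 7,894.77 → $7,890; Quinlan 33,552.77 → $33,550; Vance 15,789.54 → $15,790.
Rounding difference +$10 applied to Delacroix → $39,480.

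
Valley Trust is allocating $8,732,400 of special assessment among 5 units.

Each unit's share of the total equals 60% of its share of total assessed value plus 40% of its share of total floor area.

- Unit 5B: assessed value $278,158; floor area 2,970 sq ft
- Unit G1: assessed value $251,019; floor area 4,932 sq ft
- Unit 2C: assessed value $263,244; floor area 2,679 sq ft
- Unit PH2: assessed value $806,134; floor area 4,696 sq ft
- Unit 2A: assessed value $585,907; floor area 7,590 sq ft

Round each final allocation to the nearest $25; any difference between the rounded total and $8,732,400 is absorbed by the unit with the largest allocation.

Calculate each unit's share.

Totals — assessed value 2,184,462, floor area 22,867.
Composite weights (60% assessed value + 40% floor area): Unit 5B 0.1284; Unit G1 0.1552; Unit 2C 0.1192; Unit PH2 0.3036; Unit 2A 0.2937.
Proportional shares: Unit 5B 1,120,833.81; Unit G1 1,355,438.53; Unit 2C 1,040,611.95; Unit PH2 2,650,834.60; Unit 2A 2,564,681.10.
After rounding ($25): Unit 5B $1,120,825; Unit G1 $1,355,450; Unit 2C $1,040,600; Unit PH2 $2,650,825; Unit 2A $2,564,675. Sum = $8,732,375.
Difference $8,732,400 − $8,732,375 = +$25 applied to largest allocation (Unit PH2): Unit PH2 becomes $2,650,850.

Unit 5B: $1,120,825; Unit G1: $1,355,450; Unit 2C: $1,040,600; Unit PH2: $2,650,850; Unit 2A: $2,564,675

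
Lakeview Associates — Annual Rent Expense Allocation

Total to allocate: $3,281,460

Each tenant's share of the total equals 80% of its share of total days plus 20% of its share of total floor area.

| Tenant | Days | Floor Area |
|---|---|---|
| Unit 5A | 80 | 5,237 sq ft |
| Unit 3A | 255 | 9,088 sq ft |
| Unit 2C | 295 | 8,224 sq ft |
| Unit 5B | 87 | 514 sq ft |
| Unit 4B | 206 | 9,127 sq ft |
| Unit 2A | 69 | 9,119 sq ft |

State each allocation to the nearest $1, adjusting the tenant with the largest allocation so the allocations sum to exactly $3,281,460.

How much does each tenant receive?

Totals — days 992, floor area 41,309.
Composite weights (80% days + 20% floor area): Unit 5A 0.0899; Unit 3A 0.2496; Unit 2C 0.2777; Unit 5B 0.0726; Unit 4B 0.2103; Unit 2A 0.0998.
Unrounded shares: Unit 5A 294,909.33; Unit 3A 819,200.93; Unit 2C 911,327.78; Unit 5B 238,397.58; Unit 4B 690,149.94; Unit 2A 327,474.44.
At nearest $1: Unit 5A $294,909; Unit 3A $819,201; Unit 2C $911,328; Unit 5B $238,398; Unit 4B $690,150; Unit 2A $327,474. Sum = $3,281,460.
Rounded total matches; no reconciliation needed.

Unit 5A: $294,909; Unit 3A: $819,201; Unit 2C: $911,328; Unit 5B: $238,398; Unit 4B: $690,150; Unit 2A: $327,474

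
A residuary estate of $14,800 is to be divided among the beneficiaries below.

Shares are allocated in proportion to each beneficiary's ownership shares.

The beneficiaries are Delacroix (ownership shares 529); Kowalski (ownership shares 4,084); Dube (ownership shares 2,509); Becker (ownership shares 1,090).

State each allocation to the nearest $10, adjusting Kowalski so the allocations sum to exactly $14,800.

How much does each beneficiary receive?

Ownership shares total: 8,212.
Proportional shares: Delacroix 529/8,212 × $14,800 = 953.39; Kowalski 4,084/8,212 × $14,800 = 7,360.35; Dube 2,509/8,212 × $14,800 = 4,521.82; Becker 1,090/8,212 × $14,800 = 1,964.44.
Rounded to nearest $10: Delacroix $950; Kowalski $7,360; Dube $4,520; Becker $1,960. Sum = $14,790.
Difference $14,800 − $14,790 = +$10 applied to Kowalski: Kowalski becomes $7,370.

Delacroix: $950 · Kowalski: $7,370 · Dube: $4,520 · Becker: $1,960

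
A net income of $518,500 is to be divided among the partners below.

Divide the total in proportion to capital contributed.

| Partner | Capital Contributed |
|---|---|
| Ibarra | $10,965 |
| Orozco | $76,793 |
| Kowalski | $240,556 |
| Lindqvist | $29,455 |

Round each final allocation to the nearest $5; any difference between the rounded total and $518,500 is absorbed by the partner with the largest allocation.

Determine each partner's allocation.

Ibarra: $15,890; Orozco: $111,295; Kowalski: $348,625; Lindqvist: $42,690

Capital contributed total: 357,769.
Proportional shares: Ibarra 10,965/357,769 × $518,500 = 15,891.13; Orozco 76,793/357,769 × $518,500 = 111,292.96; Kowalski 240,556/357,769 × $518,500 = 348,627.99; Lindqvist 29,455/357,769 × $518,500 = 42,687.93.
Rounded to nearest $5: Ibarra $15,890; Orozco $111,295; Kowalski $348,630; Lindqvist $42,690. Sum = $518,505.
Difference $518,500 − $518,505 = −$5 applied to largest allocation (Kowalski): Kowalski becomes $348,625.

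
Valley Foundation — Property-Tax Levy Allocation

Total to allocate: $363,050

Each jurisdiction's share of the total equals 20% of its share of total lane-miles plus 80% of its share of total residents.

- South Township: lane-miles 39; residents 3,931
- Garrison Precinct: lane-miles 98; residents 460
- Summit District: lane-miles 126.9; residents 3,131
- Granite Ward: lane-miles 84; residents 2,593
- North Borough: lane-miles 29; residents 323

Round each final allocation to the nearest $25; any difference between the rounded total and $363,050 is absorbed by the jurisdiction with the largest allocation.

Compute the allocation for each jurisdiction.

South Township: $116,900; Garrison Precinct: $31,675; Summit District: $111,575; Granite Ward: $88,325; North Borough: $14,575

Totals — lane-miles 376.9, residents 10,438.
Blended shares (20% lane-miles + 80% residents): South Township 0.3220; Garrison Precinct 0.0873; Summit District 0.3073; Granite Ward 0.2433; North Borough 0.0401.
Raw shares: South Township 116,894.45; Garrison Precinct 31,679.37; Summit District 111,568.23; Granite Ward 88,333.53; North Borough 14,574.42.
At nearest $25: South Township $116,900; Garrison Precinct $31,675; Summit District $111,575; Granite Ward $88,325; North Borough $14,575. Sum = $363,050.
Sum already equals the total — no adjustment.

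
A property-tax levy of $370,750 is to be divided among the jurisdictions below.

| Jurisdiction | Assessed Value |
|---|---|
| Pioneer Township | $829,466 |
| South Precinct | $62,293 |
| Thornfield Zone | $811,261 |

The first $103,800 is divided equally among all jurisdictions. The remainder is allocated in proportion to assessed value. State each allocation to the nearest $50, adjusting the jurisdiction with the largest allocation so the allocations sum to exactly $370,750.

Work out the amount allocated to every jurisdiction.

Pioneer Township: $164,650; South Precinct: $44,350; Thornfield Zone: $161,750

First tranche $103,800 split equally: $34,600 each.
Remainder $266,950 by assessed value (total 1,703,020): Pioneer Township 130,019.58 → $130,000; South Precinct 9,764.49 → $9,750; Thornfield Zone 127,165.93 → $127,150.
Rounding difference +$50 on remainder applied to Pioneer Township.
Totals: Pioneer Township $34,600 + $130,050 = $164,650; South Precinct $34,600 + $9,750 = $44,350; Thornfield Zone $34,600 + $127,150 = $161,750.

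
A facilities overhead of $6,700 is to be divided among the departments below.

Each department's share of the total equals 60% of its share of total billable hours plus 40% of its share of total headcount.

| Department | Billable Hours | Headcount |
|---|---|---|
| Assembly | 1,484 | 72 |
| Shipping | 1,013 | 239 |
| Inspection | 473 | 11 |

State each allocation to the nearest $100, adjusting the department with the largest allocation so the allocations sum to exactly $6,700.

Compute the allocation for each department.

Totals — billable hours 2,970, headcount 322.
Combined weights (60% billable hours + 40% headcount): Assembly 0.3892; Shipping 0.5015; Inspection 0.1092.
Unrounded shares: Assembly 2,607.90; Shipping 3,360.32; Inspection 731.78.
At nearest $100: Assembly $2,600; Shipping $3,400; Inspection $700. Sum = $6,700.
No rounding difference to absorb.

Assembly: $2,600 · Shipping: $3,400 · Inspection: $700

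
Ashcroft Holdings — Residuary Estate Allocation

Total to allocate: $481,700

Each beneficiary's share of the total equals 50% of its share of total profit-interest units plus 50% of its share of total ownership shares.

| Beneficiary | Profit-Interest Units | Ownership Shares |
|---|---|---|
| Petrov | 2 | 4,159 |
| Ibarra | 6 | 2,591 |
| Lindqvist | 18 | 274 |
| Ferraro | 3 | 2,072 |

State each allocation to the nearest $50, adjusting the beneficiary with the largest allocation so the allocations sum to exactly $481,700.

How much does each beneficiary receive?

Petrov: $126,750 | Ibarra: $118,450 | Lindqvist: $156,700 | Ferraro: $79,800

Totals — profit-interest units 29, ownership shares 9,096.
Composite weights (50% profit-interest units + 50% ownership shares): Petrov 0.2631; Ibarra 0.2459; Lindqvist 0.3254; Ferraro 0.1656.
Pro-rata amounts: Petrov 126,735.14; Ibarra 118,437.27; Lindqvist 156,748.26; Ferraro 79,779.33.
At nearest $50: Petrov $126,750; Ibarra $118,450; Lindqvist $156,750; Ferraro $79,800. Sum = $481,750.
Difference $481,700 − $481,750 = −$50 applied to largest allocation (Lindqvist): Lindqvist becomes $156,700.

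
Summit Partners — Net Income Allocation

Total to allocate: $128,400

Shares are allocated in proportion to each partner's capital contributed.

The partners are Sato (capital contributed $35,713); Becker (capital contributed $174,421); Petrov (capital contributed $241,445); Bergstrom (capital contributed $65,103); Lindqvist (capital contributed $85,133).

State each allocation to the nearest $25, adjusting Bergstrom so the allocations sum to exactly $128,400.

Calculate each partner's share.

Sum of capital contributed: 601,815.
Unrounded shares: Sato 35,713/601,815 × $128,400 = 7,619.53; Becker 174,421/601,815 × $128,400 = 37,213.52; Petrov 241,445/601,815 × $128,400 = 51,513.40; Bergstrom 65,103/601,815 × $128,400 = 13,890.02; Lindqvist 85,133/601,815 × $128,400 = 18,163.52.
After rounding ($25): Sato $7,625; Becker $37,225; Petrov $51,525; Bergstrom $13,900; Lindqvist $18,175. Sum = $128,450.
Difference $128,400 − $128,450 = −$50 applied to Bergstrom: Bergstrom becomes $13,850.

Sato: $7,625 · Becker: $37,225 · Petrov: $51,525 · Bergstrom: $13,850 · Lindqvist: $18,175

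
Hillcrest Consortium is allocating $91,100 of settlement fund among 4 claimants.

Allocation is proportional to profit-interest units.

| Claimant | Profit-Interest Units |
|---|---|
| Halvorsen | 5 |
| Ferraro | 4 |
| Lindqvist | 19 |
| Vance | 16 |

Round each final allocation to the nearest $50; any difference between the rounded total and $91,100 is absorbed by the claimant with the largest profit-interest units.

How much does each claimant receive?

Profit-interest units total: 44.
Pro-rata amounts: Halvorsen 5/44 × $91,100 = 10,352.27; Ferraro 4/44 × $91,100 = 8,281.82; Lindqvist 19/44 × $91,100 = 39,338.64; Vance 16/44 × $91,100 = 33,127.27.
At nearest $50: Halvorsen $10,350; Ferraro $8,300; Lindqvist $39,350; Vance $33,150. Sum = $91,150.
Difference $91,100 − $91,150 = −$50 applied to largest profit-interest units (Lindqvist): Lindqvist becomes $39,300.

Halvorsen: $10,350 | Ferraro: $8,300 | Lindqvist: $39,300 | Vance: $33,150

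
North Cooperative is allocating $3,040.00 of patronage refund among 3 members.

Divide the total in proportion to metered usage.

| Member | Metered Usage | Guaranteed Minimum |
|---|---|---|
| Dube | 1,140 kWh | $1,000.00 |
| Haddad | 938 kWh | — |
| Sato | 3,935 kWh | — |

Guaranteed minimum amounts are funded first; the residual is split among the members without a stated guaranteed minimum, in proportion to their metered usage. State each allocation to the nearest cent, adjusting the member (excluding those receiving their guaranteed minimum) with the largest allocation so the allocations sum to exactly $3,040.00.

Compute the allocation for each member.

Minimums first: Dube $1,000.00. Balance $2,040.00.
Balance split over remaining metered usage 4,873: Haddad 392.6780 → $392.68; Sato 1,647.3220 → $1,647.32.

Dube: $1,000.00 | Haddad: $392.68 | Sato: $1,647.32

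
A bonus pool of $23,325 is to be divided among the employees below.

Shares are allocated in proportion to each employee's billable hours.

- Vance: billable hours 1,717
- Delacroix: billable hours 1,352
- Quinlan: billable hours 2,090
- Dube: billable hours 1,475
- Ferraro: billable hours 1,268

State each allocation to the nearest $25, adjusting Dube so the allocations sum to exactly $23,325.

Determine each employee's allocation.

Combined billable hours = 7,902.
Proportional shares: Vance 1,717/7,902 × $23,325 = 5,068.21; Delacroix 1,352/7,902 × $23,325 = 3,990.81; Quinlan 2,090/7,902 × $23,325 = 6,169.23; Dube 1,475/7,902 × $23,325 = 4,353.88; Ferraro 1,268/7,902 × $23,325 = 3,742.86.
Rounded to nearest $25: Vance $5,075; Delacroix $4,000; Quinlan $6,175; Dube $4,350; Ferraro $3,750. Sum = $23,350.
Difference $23,325 − $23,350 = −$25 applied to Dube: Dube becomes $4,325.

Vance: $5,075 · Delacroix: $4,000 · Quinlan: $6,175 · Dube: $4,325 · Ferraro: $3,750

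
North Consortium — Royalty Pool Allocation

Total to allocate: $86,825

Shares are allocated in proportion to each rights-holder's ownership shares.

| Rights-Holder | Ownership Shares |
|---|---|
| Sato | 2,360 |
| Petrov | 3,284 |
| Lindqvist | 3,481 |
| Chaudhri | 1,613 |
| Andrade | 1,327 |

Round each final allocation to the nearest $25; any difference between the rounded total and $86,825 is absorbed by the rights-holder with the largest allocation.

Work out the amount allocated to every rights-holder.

Sato: $16,975 | Petrov: $23,625 | Lindqvist: $25,075 | Chaudhri: $11,600 | Andrade: $9,550

Ownership shares total: 12,065.
Pro-rata amounts: Sato 2,360/12,065 × $86,825 = 16,983.59; Petrov 3,284/12,065 × $86,825 = 23,633.10; Lindqvist 3,481/12,065 × $86,825 = 25,050.79; Chaudhri 1,613/12,065 × $86,825 = 11,607.85; Andrade 1,327/12,065 × $86,825 = 9,549.67.
At nearest $25: Sato $16,975; Petrov $23,625; Lindqvist $25,050; Chaudhri $11,600; Andrade $9,550. Sum = $86,800.
Difference $86,825 − $86,800 = +$25 applied to largest allocation (Lindqvist): Lindqvist becomes $25,075.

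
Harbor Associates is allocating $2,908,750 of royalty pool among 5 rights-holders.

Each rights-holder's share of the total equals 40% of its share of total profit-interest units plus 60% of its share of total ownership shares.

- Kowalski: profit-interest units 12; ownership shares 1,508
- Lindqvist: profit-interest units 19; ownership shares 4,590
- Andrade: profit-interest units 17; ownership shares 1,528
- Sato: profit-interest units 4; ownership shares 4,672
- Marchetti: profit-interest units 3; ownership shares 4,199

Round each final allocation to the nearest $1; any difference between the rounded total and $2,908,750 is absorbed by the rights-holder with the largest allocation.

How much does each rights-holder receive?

Kowalski: $413,389 · Lindqvist: $887,522 · Andrade: $521,277 · Sato: $578,878 · Marchetti: $507,684

Profit-interest units total 55; ownership shares total 16,497.
Combined weights (40% profit-interest units + 60% ownership shares): Kowalski 0.1421; Lindqvist 0.3051; Andrade 0.1792; Sato 0.1990; Marchetti 0.1745.
Raw shares: Kowalski 413,388.82; Lindqvist 887,521.47; Andrade 521,277.39; Sato 578,878.23; Marchetti 507,684.09.
After rounding ($1): Kowalski $413,389; Lindqvist $887,521; Andrade $521,277; Sato $578,878; Marchetti $507,684. Sum = $2,908,749.
Difference $2,908,750 − $2,908,749 = +$1 applied to largest allocation (Lindqvist): Lindqvist becomes $887,522.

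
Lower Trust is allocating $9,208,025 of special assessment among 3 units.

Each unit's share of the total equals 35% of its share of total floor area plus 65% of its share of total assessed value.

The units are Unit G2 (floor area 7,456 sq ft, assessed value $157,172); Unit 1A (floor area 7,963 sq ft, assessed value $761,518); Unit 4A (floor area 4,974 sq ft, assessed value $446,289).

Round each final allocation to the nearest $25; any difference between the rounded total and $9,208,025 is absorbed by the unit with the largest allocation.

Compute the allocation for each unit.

Unit G2: $1,867,475 · Unit 1A: $4,597,575 · Unit 4A: $2,742,975

Floor area total 20,393; assessed value total 1,364,979.
Combined weights (35% floor area + 65% assessed value): Unit G2 0.2028; Unit 1A 0.4993; Unit 4A 0.2979.
Unrounded shares: Unit G2 1,867,483.60; Unit 1A 4,597,568.65; Unit 4A 2,742,972.76.
After rounding ($25): Unit G2 $1,867,475; Unit 1A $4,597,575; Unit 4A $2,742,975. Sum = $9,208,025.
Sum already equals the total — no adjustment.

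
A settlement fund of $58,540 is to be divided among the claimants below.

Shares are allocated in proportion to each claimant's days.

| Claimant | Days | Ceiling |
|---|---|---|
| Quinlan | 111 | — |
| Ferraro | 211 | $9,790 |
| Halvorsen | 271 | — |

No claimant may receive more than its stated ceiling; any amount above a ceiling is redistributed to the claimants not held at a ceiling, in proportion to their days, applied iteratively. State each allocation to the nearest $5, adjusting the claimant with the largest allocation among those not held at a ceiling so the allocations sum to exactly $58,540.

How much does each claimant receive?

Total days = 593.
Pro-rata shares before constraints: Quinlan 10,957.74; Ferraro 20,829.58; Halvorsen 26,752.68.
Capped: Ferraro ($9,790); balance $48,750 reallocated over remaining days 382.
Shares after redistribution: Quinlan 14,165.58 → $14,165; Halvorsen 34,584.42 → $34,585.

Quinlan: $14,165 | Ferraro: $9,790 | Halvorsen: $34,585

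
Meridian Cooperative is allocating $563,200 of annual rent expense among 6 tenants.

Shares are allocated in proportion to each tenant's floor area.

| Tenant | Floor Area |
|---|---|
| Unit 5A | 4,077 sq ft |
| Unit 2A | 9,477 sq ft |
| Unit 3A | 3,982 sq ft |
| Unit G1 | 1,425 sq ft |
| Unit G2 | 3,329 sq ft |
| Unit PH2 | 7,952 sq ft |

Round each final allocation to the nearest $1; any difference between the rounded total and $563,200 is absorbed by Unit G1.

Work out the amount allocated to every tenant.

Total floor area = 30,242.
Raw shares: Unit 5A 4,077/30,242 × $563,200 = 75,926.41; Unit 2A 9,477/30,242 × $563,200 = 176,491.18; Unit 3A 3,982/30,242 × $563,200 = 74,157.21; Unit G1 1,425/30,242 × $563,200 = 26,537.93; Unit G2 3,329/30,242 × $563,200 = 61,996.32; Unit PH2 7,952/30,242 × $563,200 = 148,090.95.
Rounded to nearest $1: Unit 5A $75,926; Unit 2A $176,491; Unit 3A $74,157; Unit G1 $26,538; Unit G2 $61,996; Unit PH2 $148,091. Sum = $563,199.
Difference $563,200 − $563,199 = +$1 applied to Unit G1: Unit G1 becomes $26,539.

Unit 5A: $75,926 · Unit 2A: $176,491 · Unit 3A: $74,157 · Unit G1: $26,539 · Unit G2: $61,996 · Unit PH2: $148,091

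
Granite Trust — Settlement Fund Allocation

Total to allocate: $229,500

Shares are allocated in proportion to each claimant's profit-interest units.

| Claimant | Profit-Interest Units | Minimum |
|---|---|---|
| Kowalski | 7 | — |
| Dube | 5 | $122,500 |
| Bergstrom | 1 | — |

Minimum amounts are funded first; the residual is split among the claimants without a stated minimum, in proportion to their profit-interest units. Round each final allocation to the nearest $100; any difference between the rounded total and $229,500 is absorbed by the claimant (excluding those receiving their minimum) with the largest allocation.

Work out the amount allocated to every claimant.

Kowalski: $93,600 | Dube: $122,500 | Bergstrom: $13,400

Minimums first: Dube $122,500. Residual $107,000.
Residual split over remaining profit-interest units 8: Kowalski 93,625.00 → $93,600; Bergstrom 13,375.00 → $13,400.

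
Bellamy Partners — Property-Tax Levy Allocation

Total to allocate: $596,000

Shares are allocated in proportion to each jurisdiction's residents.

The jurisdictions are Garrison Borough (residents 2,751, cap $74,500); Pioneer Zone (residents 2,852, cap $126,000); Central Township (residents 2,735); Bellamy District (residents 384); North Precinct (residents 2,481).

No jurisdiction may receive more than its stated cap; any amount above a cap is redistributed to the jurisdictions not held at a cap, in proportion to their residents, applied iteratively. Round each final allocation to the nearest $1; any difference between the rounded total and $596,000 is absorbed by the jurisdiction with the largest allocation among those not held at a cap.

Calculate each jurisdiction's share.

Garrison Borough: $74,500 | Pioneer Zone: $126,000 | Central Township: $193,159 | Bellamy District: $27,120 | North Precinct: $175,221

Sum of residents: 11,203.
Proportional shares (ignoring caps): Garrison Borough 146,353.30; Pioneer Zone 151,726.502; Central Township 145,502.10; Bellamy District 20,428.81; North Precinct 131,989.29.
Capped: Garrison Borough ($74,500), Pioneer Zone ($126,000); residual $395,500 reallocated over remaining residents 5,600.
Shares after redistribution: Central Township 193,159.38 → $193,159; Bellamy District 27,120.00 → $27,120; North Precinct 175,220.62 → $175,221.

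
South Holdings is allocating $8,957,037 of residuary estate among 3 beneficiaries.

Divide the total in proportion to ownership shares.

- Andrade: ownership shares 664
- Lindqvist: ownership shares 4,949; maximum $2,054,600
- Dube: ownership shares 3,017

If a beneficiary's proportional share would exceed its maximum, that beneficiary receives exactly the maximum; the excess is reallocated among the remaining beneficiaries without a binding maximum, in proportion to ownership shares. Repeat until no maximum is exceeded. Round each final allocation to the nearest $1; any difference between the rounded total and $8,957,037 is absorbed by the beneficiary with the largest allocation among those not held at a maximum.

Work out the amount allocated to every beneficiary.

Combined ownership shares = 8,630.
Unconstrained shares: Andrade 689,162.52; Lindqvist 5,136,544.16; Dube 3,131,330.32.
Cap binds for Lindqvist ($2,054,600); remaining pool $6,902,437 reallocated over remaining ownership shares 3,681.
Shares after redistribution: Andrade 1,245,101.38 → $1,245,101; Dube 5,657,335.62 → $5,657,336.

Andrade: $1,245,101 · Lindqvist: $2,054,600 · Dube: $5,657,336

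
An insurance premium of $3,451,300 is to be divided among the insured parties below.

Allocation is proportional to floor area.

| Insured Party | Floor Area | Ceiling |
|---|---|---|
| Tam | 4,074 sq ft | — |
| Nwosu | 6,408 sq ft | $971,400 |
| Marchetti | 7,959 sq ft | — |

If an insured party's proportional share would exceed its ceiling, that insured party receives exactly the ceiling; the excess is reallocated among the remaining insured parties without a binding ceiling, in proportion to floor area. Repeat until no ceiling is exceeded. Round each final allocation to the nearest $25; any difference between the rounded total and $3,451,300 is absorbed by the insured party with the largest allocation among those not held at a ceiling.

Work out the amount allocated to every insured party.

Combined floor area = 18,441.
Proportional shares (ignoring caps): Tam 762,463.87; Nwosu 1,199,280.43; Marchetti 1,489,555.70.
Cap binds for Nwosu ($971,400); remaining pool $2,479,900 reallocated over remaining floor area 12,033.
Redistributed shares: Tam 839,617.10 → $839,625; Marchetti 1,640,282.90 → $1,640,275.

Tam: $839,625 | Nwosu: $971,400 | Marchetti: $1,640,275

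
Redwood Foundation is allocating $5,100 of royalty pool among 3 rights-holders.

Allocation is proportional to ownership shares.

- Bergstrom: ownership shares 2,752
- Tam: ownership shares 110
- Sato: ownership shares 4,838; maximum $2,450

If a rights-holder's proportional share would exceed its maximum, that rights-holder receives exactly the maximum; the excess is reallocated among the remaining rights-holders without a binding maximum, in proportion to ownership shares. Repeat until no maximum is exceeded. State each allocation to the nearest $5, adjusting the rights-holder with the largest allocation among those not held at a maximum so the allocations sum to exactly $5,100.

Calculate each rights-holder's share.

Combined ownership shares = 7,700.
Proportional shares (ignoring caps): Bergstrom 1,822.75; Tam 72.86; Sato 3,204.39.
Cap binds for Sato ($2,450); remaining pool $2,650 reallocated over remaining ownership shares 2,862.
Remaining shares: Bergstrom 2,548.15 → $2,550; Tam 101.85 → $100.

Bergstrom: $2,550 | Tam: $100 | Sato: $2,450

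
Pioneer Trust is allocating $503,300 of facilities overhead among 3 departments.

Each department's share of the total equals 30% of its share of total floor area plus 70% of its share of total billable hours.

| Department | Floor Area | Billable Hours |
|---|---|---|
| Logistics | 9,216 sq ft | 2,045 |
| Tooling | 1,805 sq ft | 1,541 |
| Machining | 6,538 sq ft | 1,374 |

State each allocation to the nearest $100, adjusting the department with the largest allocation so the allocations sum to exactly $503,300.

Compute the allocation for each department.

Logistics: $224,500 · Tooling: $125,000 · Machining: $153,800

Floor area total 17,559; billable hours total 4,960.
Combined weights (30% floor area + 70% billable hours): Logistics 0.4461; Tooling 0.2483; Machining 0.3056.
Proportional shares: Logistics 224,505.31; Tooling 124,978.81; Machining 153,815.87.
At nearest $100: Logistics $224,500; Tooling $125,000; Machining $153,800. Sum = $503,300.
Rounded total matches; no reconciliation needed.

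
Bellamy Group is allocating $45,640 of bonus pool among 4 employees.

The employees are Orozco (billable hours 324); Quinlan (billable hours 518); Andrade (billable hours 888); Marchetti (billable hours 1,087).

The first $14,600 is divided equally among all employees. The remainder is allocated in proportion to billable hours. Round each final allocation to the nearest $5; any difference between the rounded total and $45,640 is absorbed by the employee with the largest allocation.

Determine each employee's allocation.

$14,600 shared equally gives $3,650 per employee.
Remainder $31,040 by billable hours (total 2,817): Orozco 3,570.10 → $3,570; Quinlan 5,707.75 → $5,710; Andrade 9,784.71 → $9,785; Marchetti 11,977.45 → $11,975.
Totals: Orozco $3,650 + $3,570 = $7,220; Quinlan $3,650 + $5,710 = $9,360; Andrade $3,650 + $9,785 = $13,435; Marchetti $3,650 + $11,975 = $15,625.

Orozco: $7,220; Quinlan: $9,360; Andrade: $13,435; Marchetti: $15,625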